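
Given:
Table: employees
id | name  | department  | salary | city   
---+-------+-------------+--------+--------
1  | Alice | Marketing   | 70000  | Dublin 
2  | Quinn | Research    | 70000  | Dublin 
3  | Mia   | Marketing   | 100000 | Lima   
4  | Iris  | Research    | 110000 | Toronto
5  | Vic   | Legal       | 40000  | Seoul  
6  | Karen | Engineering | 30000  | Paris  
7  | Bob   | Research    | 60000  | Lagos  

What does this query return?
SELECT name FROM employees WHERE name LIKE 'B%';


LIKE 'B%' matches names starting with 'B'
Matching: 1

1 rows:
Bob


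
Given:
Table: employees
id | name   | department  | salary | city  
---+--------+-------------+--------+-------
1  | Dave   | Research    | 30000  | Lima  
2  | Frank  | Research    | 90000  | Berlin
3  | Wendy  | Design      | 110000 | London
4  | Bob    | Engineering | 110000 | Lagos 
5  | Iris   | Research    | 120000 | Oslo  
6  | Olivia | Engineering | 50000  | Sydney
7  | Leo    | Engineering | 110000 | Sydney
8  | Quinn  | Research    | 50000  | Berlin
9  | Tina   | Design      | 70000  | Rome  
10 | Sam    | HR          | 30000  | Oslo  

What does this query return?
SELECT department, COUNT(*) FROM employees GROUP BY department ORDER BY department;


Assigning each row to its department group:
  Dave -> Research
  Frank -> Research
  Wendy -> Design
  Bob -> Engineering
  Iris -> Research
  Olivia -> Engineering
  Leo -> Engineering
  Quinn -> Research
  Tina -> Design
  Sam -> HR


4 groups:
Design, 2
Engineering, 3
HR, 1
Research, 4


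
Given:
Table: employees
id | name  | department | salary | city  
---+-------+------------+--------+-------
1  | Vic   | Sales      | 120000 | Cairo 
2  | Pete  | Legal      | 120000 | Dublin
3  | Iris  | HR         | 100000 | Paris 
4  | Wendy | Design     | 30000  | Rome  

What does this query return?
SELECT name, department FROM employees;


Projecting columns: name, department

4 rows:
Vic, Sales
Pete, Legal
Iris, HR
Wendy, Design


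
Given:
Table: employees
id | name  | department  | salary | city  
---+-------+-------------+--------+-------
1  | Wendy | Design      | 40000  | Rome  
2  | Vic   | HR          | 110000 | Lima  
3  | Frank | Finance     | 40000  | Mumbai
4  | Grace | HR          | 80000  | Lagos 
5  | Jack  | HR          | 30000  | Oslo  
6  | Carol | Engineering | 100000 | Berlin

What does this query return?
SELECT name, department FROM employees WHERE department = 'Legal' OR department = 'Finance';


Filtering: department = 'Legal' OR 'Finance'
Matching: 1 rows

1 rows:
Frank, Finance


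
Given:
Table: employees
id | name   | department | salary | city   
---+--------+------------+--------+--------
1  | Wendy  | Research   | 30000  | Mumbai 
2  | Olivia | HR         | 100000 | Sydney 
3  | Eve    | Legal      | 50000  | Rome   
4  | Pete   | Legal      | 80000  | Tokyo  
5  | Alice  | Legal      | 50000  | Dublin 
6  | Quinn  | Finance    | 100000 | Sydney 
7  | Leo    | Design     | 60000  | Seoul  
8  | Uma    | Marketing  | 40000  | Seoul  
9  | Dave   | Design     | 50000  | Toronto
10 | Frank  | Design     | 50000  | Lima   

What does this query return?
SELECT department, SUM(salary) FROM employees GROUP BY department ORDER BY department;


Summing salary within each department:
  Design: 60000 + 50000 + 50000 = 160000
  Finance: 100000 = 100000
  HR: 100000 = 100000
  Legal: 50000 + 80000 + 50000 = 180000
  Marketing: 40000 = 40000
  Research: 30000 = 30000


6 groups:
Design, 160000
Finance, 100000
HR, 100000
Legal, 180000
Marketing, 40000
Research, 30000


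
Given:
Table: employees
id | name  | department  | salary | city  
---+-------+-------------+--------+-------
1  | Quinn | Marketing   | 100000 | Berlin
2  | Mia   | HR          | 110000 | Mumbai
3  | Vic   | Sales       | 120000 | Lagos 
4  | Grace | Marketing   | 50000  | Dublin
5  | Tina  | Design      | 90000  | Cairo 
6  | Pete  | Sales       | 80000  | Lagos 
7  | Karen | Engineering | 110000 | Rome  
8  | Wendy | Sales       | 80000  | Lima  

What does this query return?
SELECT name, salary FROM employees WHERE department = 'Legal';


Filtering: department = 'Legal'
Matching rows: 0

Empty result set (0 rows)


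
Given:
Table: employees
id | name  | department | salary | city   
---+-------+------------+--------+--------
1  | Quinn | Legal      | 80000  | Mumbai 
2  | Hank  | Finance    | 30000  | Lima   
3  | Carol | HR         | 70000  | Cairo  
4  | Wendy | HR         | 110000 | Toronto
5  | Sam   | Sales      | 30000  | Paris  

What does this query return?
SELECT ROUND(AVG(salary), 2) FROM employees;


SUM(salary) = 320000
COUNT = 5
ROUND(AVG, 2) = ROUND(320000 / 5, 2) = 64000.0

64000.0


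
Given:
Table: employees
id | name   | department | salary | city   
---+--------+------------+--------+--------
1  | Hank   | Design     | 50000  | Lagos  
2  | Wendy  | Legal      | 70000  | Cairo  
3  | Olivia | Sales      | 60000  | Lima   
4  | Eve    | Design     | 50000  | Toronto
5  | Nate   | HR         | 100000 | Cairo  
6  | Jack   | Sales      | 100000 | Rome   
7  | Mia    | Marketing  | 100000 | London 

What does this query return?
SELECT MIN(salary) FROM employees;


Salaries: 50000, 70000, 60000, 50000, 100000, 100000, 100000
MIN = 50000

50000


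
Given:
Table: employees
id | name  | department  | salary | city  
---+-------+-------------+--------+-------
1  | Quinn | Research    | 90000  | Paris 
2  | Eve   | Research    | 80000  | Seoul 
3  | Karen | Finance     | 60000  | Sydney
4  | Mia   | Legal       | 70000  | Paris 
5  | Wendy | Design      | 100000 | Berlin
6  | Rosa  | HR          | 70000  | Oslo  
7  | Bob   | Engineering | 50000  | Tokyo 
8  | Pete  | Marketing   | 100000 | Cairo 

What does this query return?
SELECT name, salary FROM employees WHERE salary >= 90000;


Filtering: salary >= 90000
Matching: 3 rows

3 rows:
Quinn, 90000
Wendy, 100000
Pete, 100000


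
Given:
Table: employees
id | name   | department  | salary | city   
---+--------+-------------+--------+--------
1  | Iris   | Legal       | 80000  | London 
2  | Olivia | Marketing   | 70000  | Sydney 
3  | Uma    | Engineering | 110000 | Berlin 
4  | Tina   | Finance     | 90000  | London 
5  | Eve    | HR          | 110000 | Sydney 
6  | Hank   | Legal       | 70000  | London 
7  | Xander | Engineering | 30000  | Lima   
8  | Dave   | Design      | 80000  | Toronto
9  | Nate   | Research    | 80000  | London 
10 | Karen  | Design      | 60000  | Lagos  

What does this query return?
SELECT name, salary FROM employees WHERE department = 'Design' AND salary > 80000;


Filtering: department = 'Design' AND salary > 80000
Matching: 0 rows

Empty result set (0 rows)


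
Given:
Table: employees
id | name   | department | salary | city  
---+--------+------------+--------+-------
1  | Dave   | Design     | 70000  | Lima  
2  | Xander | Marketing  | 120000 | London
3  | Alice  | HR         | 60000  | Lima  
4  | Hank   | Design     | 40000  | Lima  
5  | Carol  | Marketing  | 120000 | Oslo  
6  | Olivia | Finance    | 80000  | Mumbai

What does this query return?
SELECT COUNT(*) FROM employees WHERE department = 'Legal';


Counting rows where department = 'Legal'


0


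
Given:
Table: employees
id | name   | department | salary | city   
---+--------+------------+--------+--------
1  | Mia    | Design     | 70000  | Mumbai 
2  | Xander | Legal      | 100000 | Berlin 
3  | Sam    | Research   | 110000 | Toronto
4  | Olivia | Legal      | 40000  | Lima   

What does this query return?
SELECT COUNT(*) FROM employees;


COUNT(*) counts all rows

4


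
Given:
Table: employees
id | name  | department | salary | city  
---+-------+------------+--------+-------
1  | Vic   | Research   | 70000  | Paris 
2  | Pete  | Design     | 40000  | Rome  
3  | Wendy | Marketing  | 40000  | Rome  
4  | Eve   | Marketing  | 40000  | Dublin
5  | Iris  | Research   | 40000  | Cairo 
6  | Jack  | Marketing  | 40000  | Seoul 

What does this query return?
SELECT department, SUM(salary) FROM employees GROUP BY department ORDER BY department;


Summing salary within each department:
  Design: 40000 = 40000
  Marketing: 40000 + 40000 + 40000 = 120000
  Research: 70000 + 40000 = 110000


3 groups:
Design, 40000
Marketing, 120000
Research, 110000


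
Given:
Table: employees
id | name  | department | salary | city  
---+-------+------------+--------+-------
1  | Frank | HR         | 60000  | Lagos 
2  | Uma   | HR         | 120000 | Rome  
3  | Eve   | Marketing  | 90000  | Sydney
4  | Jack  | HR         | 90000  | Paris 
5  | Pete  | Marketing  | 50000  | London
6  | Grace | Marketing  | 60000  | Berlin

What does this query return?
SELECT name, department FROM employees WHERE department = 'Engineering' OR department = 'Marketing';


Filtering: department = 'Engineering' OR 'Marketing'
Matching: 3 rows

3 rows:
Eve, Marketing
Pete, Marketing
Grace, Marketing


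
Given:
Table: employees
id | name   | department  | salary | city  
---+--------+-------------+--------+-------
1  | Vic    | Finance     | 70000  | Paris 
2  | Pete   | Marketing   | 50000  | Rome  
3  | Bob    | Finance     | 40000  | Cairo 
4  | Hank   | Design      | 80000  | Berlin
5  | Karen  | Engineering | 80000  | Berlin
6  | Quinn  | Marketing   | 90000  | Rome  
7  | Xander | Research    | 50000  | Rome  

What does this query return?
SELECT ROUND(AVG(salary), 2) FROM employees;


SUM(salary) = 460000
COUNT = 7
ROUND(AVG, 2) = ROUND(460000 / 7, 2) = 65714.29

65714.29


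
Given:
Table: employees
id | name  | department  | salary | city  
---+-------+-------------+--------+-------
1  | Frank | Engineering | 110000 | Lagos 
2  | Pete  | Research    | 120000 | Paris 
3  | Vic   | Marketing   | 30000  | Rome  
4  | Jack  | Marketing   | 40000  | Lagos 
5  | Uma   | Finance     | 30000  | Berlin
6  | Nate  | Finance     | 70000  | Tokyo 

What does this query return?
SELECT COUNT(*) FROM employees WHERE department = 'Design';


Counting rows where department = 'Design'


0


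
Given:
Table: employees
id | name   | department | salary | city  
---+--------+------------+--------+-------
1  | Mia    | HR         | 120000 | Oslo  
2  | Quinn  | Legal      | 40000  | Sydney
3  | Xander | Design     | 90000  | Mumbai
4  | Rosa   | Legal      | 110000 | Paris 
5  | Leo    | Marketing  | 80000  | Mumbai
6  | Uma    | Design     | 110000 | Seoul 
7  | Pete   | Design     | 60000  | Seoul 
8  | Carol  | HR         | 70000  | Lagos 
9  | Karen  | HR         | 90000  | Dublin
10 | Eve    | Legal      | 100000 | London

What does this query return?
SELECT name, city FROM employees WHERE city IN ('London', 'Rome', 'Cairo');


Filtering: city IN ('London', 'Rome', 'Cairo')
Matching: 1 rows

1 rows:
Eve, London


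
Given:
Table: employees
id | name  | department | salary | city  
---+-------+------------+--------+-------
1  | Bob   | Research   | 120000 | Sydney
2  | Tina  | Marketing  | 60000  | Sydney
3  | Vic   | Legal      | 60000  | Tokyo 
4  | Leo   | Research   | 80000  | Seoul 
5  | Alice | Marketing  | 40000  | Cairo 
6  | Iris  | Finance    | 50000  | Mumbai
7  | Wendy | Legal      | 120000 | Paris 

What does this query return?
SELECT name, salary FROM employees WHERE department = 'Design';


Filtering: department = 'Design'
Matching rows: 0

Empty result set (0 rows)


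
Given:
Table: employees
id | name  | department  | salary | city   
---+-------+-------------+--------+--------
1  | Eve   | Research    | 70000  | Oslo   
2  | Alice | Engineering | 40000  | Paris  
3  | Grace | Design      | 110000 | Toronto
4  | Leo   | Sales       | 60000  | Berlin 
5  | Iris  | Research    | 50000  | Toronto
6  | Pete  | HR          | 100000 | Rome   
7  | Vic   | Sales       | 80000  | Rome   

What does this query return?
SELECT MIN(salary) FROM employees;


Salaries: 70000, 40000, 110000, 60000, 50000, 100000, 80000
MIN = 40000

40000


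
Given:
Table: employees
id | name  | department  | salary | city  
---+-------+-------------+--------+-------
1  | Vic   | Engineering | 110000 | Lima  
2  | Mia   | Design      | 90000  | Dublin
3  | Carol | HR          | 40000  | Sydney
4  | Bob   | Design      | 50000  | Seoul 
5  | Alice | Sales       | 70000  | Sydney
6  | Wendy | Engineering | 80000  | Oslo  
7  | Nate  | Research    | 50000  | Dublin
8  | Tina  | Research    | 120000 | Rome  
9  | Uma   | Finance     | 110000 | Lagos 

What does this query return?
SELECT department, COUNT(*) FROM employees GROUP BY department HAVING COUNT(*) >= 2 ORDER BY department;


Groups with count >= 2:
  Design: 2 -> PASS
  Engineering: 2 -> PASS
  Research: 2 -> PASS
  Finance: 1 -> filtered out
  HR: 1 -> filtered out
  Sales: 1 -> filtered out


3 groups:
Design, 2
Engineering, 2
Research, 2


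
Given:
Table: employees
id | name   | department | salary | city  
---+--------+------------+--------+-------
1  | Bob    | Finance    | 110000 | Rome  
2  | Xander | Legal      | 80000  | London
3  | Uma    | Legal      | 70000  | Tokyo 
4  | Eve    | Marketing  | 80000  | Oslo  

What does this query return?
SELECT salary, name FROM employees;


Projecting columns: salary, name

4 rows:
110000, Bob
80000, Xander
70000, Uma
80000, Eve


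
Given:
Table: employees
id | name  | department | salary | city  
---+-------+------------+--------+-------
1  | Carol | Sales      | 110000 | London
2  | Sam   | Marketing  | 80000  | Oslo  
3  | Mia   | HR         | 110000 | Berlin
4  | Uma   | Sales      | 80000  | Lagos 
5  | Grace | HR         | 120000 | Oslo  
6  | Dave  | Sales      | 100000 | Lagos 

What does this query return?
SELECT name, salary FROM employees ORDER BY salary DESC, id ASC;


Sorting by salary DESC, then id ASC for ties

6 rows:
Grace, 120000
Carol, 110000
Mia, 110000
Dave, 100000
Sam, 80000
Uma, 80000


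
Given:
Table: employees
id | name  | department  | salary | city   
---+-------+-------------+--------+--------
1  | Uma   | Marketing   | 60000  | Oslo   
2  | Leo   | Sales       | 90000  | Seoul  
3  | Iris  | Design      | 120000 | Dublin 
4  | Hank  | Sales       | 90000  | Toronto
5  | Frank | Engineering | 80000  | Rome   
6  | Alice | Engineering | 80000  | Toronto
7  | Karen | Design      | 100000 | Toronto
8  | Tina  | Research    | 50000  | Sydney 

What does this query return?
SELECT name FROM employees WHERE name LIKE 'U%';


LIKE 'U%' matches names starting with 'U'
Matching: 1

1 rows:
Uma


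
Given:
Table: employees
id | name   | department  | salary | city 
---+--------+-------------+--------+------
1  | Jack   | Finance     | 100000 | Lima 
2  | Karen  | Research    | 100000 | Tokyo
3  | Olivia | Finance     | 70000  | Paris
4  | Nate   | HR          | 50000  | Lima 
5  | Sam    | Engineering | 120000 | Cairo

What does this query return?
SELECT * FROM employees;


SELECT * returns all 5 rows with all columns

5 rows:
1, Jack, Finance, 100000, Lima
2, Karen, Research, 100000, Tokyo
3, Olivia, Finance, 70000, Paris
4, Nate, HR, 50000, Lima
5, Sam, Engineering, 120000, Cairo


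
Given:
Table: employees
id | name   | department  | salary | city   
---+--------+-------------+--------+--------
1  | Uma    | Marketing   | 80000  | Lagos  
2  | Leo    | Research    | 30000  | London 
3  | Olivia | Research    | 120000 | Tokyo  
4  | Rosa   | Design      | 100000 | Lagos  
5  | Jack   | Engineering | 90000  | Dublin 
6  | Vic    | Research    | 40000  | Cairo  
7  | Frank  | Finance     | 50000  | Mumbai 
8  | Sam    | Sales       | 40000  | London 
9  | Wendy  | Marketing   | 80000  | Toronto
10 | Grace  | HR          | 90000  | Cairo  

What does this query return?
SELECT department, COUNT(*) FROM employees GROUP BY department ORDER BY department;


Assigning each row to its department group:
  Uma -> Marketing
  Leo -> Research
  Olivia -> Research
  Rosa -> Design
  Jack -> Engineering
  Vic -> Research
  Frank -> Finance
  Sam -> Sales
  Wendy -> Marketing
  Grace -> HR


7 groups:
Design, 1
Engineering, 1
Finance, 1
HR, 1
Marketing, 2
Research, 3
Sales, 1


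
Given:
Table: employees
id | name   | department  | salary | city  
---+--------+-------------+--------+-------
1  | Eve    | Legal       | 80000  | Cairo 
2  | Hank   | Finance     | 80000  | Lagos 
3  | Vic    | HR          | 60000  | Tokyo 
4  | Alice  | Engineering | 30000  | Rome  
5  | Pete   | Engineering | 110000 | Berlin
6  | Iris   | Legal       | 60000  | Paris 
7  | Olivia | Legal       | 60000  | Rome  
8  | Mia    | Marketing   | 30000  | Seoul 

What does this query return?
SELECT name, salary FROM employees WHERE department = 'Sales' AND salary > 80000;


Filtering: department = 'Sales' AND salary > 80000
Matching: 0 rows

Empty result set (0 rows)


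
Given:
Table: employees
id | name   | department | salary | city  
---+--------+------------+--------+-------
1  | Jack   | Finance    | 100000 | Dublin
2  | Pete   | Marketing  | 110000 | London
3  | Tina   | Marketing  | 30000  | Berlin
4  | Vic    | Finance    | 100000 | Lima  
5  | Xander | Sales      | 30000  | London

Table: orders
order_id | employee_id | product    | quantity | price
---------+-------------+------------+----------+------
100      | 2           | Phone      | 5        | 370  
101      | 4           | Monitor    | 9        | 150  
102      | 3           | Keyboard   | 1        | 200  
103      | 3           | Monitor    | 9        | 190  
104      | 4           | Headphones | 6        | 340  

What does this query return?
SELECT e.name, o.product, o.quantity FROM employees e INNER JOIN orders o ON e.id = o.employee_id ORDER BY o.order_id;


Joining employees.id = orders.employee_id:
  employee Pete (id=2) -> order Phone
  employee Vic (id=4) -> order Monitor
  employee Tina (id=3) -> order Keyboard
  employee Tina (id=3) -> order Monitor
  employee Vic (id=4) -> order Headphones


5 rows:
Pete, Phone, 5
Vic, Monitor, 9
Tina, Keyboard, 1
Tina, Monitor, 9
Vic, Headphones, 6


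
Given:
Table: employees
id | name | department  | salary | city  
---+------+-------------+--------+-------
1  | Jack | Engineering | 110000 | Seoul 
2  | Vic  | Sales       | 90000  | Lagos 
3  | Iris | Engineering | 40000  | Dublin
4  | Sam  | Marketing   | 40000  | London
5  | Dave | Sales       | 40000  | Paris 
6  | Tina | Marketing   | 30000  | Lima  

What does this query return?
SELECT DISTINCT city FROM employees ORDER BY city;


All 'city' values (row order): Seoul, Lagos, Dublin, London, Paris, Lima
Removing duplicates leaves 6 unique value(s).

6 values:
Dublin
Lagos
Lima
London
Paris
Seoul


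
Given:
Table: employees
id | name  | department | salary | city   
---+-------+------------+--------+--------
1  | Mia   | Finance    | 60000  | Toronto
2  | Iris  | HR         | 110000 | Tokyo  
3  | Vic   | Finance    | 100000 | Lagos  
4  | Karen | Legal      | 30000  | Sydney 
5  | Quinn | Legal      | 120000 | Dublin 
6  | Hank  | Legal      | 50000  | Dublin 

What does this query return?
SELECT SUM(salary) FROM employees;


SUM(salary) = 60000 + 110000 + 100000 + 30000 + 120000 + 50000 = 470000

470000


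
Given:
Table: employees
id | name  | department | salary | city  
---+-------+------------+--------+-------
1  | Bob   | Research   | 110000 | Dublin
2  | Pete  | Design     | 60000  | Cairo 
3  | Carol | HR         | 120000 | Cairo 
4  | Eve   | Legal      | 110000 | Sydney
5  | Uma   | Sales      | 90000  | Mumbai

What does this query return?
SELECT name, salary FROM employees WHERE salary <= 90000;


Filtering: salary <= 90000
Matching: 2 rows

2 rows:
Pete, 60000
Uma, 90000


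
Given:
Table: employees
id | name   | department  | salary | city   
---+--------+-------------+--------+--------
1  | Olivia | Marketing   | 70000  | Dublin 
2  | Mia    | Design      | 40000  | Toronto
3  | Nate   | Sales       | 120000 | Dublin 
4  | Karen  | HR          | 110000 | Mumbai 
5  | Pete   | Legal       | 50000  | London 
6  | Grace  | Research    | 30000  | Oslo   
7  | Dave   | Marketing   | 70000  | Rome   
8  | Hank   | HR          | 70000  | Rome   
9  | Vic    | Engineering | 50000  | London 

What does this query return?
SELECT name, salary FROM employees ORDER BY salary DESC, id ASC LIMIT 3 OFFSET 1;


Sort by salary DESC (id ASC tiebreak), then skip 1 and take 3
Rows 2 through 4

3 rows:
Karen, 110000
Olivia, 70000
Dave, 70000


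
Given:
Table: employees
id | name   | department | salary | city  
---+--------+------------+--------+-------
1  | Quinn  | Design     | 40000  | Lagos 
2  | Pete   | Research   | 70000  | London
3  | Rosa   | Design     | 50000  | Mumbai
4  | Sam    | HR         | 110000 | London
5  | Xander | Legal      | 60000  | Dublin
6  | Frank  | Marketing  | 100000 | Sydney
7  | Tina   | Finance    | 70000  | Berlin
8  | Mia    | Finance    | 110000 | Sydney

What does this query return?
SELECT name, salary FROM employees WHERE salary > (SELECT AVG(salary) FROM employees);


Subquery: AVG(salary) = 76250.0
Filtering: salary > 76250.0
  Sam (110000) -> MATCH
  Frank (100000) -> MATCH
  Mia (110000) -> MATCH


3 rows:
Sam, 110000
Frank, 100000
Mia, 110000


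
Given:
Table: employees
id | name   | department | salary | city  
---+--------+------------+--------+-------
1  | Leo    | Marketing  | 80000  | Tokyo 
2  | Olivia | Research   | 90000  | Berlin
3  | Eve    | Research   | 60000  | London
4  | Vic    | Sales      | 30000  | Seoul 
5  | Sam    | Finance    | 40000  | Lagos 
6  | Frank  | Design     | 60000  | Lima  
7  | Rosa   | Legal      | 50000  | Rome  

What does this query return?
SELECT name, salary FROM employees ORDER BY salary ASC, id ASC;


Sorting by salary ASC, then id ASC for ties

7 rows:
Vic, 30000
Sam, 40000
Rosa, 50000
Eve, 60000
Frank, 60000
Leo, 80000
Olivia, 90000


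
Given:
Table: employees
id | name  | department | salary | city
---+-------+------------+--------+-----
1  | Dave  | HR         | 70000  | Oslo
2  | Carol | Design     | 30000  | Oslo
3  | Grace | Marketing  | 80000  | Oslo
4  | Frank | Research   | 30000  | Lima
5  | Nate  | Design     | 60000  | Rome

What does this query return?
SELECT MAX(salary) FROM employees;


Salaries: 70000, 30000, 80000, 30000, 60000
MAX = 80000

80000


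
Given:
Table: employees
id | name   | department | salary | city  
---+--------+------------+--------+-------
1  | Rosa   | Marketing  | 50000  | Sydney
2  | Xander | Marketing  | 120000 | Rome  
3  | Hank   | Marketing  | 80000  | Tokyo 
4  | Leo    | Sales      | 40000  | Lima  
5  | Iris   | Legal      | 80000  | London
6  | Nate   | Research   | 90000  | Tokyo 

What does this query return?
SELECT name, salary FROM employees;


Projecting columns: name, salary

6 rows:
Rosa, 50000
Xander, 120000
Hank, 80000
Leo, 40000
Iris, 80000
Nate, 90000


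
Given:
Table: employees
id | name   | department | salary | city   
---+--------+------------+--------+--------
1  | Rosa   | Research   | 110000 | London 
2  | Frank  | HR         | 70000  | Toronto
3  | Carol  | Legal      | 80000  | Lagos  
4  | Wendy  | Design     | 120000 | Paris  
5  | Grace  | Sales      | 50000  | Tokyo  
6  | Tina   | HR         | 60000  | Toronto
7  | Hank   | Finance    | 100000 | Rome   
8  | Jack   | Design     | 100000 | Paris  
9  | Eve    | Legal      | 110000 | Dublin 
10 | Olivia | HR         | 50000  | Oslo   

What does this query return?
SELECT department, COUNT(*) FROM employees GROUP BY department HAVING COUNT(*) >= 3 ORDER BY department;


Groups with count >= 3:
  HR: 3 -> PASS
  Design: 2 -> filtered out
  Finance: 1 -> filtered out
  Legal: 2 -> filtered out
  Research: 1 -> filtered out
  Sales: 1 -> filtered out


1 groups:
HR, 3


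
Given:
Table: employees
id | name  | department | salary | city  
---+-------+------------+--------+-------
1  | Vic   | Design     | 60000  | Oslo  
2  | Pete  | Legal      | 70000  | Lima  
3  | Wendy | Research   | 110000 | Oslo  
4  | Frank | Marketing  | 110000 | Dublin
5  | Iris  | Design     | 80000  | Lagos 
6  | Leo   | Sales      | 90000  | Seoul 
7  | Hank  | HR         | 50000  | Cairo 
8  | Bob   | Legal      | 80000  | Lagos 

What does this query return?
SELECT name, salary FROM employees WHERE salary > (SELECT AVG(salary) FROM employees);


Subquery: AVG(salary) = 81250.0
Filtering: salary > 81250.0
  Wendy (110000) -> MATCH
  Frank (110000) -> MATCH
  Leo (90000) -> MATCH


3 rows:
Wendy, 110000
Frank, 110000
Leo, 90000


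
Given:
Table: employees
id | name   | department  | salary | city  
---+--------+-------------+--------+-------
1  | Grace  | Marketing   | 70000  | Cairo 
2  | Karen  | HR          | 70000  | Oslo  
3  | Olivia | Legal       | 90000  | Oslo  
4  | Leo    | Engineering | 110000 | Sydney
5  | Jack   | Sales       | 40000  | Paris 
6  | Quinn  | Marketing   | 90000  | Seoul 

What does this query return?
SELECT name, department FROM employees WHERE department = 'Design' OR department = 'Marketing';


Filtering: department = 'Design' OR 'Marketing'
Matching: 2 rows

2 rows:
Grace, Marketing
Quinn, Marketing


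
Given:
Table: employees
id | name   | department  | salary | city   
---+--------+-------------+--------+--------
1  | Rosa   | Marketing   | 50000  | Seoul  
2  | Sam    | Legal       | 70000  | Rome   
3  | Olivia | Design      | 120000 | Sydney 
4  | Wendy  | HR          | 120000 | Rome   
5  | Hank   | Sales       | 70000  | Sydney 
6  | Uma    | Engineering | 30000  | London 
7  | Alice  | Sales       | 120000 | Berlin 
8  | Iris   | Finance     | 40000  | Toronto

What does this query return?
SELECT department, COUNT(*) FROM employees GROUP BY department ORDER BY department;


Assigning each row to its department group:
  Rosa -> Marketing
  Sam -> Legal
  Olivia -> Design
  Wendy -> HR
  Hank -> Sales
  Uma -> Engineering
  Alice -> Sales
  Iris -> Finance


7 groups:
Design, 1
Engineering, 1
Finance, 1
HR, 1
Legal, 1
Marketing, 1
Sales, 2


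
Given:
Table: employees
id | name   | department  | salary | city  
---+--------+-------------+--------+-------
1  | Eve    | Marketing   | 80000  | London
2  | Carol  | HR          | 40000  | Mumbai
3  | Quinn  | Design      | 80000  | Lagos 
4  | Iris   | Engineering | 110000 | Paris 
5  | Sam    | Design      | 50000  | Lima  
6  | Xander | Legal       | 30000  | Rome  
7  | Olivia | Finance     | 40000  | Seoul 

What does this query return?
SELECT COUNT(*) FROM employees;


COUNT(*) counts all rows

7


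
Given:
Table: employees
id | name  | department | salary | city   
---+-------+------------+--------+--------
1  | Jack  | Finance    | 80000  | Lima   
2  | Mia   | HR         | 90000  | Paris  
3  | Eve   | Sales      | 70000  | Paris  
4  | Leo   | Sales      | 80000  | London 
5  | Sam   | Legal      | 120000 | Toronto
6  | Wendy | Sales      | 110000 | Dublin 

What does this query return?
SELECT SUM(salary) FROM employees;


SUM(salary) = 80000 + 90000 + 70000 + 80000 + 120000 + 110000 = 550000

550000


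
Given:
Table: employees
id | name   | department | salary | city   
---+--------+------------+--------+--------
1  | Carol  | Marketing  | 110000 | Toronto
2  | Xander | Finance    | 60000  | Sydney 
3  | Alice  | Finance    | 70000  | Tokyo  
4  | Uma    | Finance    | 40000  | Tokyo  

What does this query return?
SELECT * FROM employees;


SELECT * returns all 4 rows with all columns

4 rows:
1, Carol, Marketing, 110000, Toronto
2, Xander, Finance, 60000, Sydney
3, Alice, Finance, 70000, Tokyo
4, Uma, Finance, 40000, Tokyo


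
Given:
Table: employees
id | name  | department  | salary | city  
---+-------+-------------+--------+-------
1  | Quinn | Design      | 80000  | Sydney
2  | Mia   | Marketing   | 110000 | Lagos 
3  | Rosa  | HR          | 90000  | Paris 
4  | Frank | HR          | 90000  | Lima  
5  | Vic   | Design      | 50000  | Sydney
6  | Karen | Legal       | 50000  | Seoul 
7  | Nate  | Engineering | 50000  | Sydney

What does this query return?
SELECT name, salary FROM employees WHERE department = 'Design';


Filtering: department = 'Design'
Matching rows: 2

2 rows:
Quinn, 80000
Vic, 50000


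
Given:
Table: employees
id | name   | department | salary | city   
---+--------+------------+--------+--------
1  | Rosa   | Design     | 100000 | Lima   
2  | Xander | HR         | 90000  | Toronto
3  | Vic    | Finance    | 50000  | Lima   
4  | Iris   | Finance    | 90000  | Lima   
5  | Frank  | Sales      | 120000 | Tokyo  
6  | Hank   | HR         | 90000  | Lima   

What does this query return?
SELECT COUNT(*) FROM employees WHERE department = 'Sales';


Counting rows where department = 'Sales'
  Frank -> MATCH


1


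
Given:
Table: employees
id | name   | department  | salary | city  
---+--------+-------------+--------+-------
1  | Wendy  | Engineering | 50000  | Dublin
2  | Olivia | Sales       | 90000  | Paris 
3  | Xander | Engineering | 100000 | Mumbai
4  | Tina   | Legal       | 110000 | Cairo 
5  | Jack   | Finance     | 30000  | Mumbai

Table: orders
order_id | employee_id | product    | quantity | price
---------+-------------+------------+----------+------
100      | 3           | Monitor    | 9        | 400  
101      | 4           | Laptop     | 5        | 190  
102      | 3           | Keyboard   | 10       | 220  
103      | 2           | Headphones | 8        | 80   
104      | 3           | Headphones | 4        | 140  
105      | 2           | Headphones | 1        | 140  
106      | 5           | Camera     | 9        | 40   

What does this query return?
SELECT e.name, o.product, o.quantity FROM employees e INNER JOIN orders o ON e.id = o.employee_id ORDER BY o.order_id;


Joining employees.id = orders.employee_id:
  employee Xander (id=3) -> order Monitor
  employee Tina (id=4) -> order Laptop
  employee Xander (id=3) -> order Keyboard
  employee Olivia (id=2) -> order Headphones
  employee Xander (id=3) -> order Headphones
  employee Olivia (id=2) -> order Headphones
  employee Jack (id=5) -> order Camera


7 rows:
Xander, Monitor, 9
Tina, Laptop, 5
Xander, Keyboard, 10
Olivia, Headphones, 8
Xander, Headphones, 4
Olivia, Headphones, 1
Jack, Camera, 9


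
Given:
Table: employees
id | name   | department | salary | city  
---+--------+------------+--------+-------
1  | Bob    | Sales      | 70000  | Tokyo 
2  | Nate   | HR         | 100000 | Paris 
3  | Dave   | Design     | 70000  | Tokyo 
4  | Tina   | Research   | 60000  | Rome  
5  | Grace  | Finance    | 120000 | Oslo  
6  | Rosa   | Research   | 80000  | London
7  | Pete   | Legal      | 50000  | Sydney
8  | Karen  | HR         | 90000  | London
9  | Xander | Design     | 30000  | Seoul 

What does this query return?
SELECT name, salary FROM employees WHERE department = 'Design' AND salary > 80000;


Filtering: department = 'Design' AND salary > 80000
Matching: 0 rows

Empty result set (0 rows)


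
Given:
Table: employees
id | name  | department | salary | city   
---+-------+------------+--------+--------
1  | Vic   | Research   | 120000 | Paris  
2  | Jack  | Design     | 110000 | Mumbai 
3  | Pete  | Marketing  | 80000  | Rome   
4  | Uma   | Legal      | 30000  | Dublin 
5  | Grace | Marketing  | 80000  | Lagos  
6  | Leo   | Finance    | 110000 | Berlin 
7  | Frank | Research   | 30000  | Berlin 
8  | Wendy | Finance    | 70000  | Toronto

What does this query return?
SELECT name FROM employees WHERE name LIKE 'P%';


LIKE 'P%' matches names starting with 'P'
Matching: 1

1 rows:
Pete


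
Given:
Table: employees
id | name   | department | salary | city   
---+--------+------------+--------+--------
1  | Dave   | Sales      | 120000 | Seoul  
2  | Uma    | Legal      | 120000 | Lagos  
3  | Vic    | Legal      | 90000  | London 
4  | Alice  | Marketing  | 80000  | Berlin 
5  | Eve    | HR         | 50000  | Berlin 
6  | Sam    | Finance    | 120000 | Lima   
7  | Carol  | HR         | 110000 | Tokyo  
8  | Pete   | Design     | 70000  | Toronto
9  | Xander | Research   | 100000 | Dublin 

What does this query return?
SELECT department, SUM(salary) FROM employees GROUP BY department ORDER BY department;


Summing salary within each department:
  Design: 70000 = 70000
  Finance: 120000 = 120000
  HR: 50000 + 110000 = 160000
  Legal: 120000 + 90000 = 210000
  Marketing: 80000 = 80000
  Research: 100000 = 100000
  Sales: 120000 = 120000


7 groups:
Design, 70000
Finance, 120000
HR, 160000
Legal, 210000
Marketing, 80000
Research, 100000
Sales, 120000


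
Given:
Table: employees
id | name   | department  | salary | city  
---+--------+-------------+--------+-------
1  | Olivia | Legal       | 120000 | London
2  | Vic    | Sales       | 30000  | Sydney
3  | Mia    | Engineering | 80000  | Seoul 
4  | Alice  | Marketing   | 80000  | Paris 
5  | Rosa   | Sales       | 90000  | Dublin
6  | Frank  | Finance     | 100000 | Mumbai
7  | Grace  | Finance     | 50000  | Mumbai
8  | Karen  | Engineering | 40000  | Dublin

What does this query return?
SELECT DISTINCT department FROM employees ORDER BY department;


All 'department' values (row order): Legal, Sales, Engineering, Marketing, Sales, Finance, Finance, Engineering
Removing duplicates leaves 5 unique value(s).

5 values:
Engineering
Finance
Legal
Marketing
Sales


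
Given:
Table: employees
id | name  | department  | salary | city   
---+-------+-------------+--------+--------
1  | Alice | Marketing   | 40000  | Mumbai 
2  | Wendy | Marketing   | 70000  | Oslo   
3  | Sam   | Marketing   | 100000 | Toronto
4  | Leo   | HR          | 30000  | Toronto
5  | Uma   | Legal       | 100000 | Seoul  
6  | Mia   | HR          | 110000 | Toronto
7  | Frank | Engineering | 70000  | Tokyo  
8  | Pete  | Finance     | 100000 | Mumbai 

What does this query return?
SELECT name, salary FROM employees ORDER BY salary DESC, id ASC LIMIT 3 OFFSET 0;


Sort by salary DESC (id ASC tiebreak), then skip 0 and take 3
Rows 1 through 3

3 rows:
Mia, 110000
Sam, 100000
Uma, 100000


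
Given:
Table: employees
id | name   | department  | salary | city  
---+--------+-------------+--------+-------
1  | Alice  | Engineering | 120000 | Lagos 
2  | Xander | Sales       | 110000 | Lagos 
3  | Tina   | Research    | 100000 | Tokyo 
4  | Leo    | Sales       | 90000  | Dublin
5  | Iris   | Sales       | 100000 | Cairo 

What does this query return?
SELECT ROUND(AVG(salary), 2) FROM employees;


SUM(salary) = 520000
COUNT = 5
ROUND(AVG, 2) = ROUND(520000 / 5, 2) = 104000.0

104000.0


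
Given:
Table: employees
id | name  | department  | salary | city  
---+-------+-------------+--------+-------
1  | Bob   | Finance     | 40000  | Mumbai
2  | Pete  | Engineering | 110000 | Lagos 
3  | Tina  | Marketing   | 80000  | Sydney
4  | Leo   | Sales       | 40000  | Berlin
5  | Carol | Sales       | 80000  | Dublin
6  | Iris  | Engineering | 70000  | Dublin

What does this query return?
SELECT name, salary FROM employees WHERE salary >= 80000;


Filtering: salary >= 80000
Matching: 3 rows

3 rows:
Pete, 110000
Tina, 80000
Carol, 80000


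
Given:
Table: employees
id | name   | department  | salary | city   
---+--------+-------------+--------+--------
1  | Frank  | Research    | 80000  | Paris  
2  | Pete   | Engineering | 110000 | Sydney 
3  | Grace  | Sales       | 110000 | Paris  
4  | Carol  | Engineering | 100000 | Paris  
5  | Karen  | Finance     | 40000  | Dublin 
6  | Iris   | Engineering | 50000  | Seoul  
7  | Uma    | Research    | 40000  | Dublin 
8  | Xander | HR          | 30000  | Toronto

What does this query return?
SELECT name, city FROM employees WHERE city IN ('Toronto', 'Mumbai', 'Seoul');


Filtering: city IN ('Toronto', 'Mumbai', 'Seoul')
Matching: 2 rows

2 rows:
Iris, Seoul
Xander, Toronto


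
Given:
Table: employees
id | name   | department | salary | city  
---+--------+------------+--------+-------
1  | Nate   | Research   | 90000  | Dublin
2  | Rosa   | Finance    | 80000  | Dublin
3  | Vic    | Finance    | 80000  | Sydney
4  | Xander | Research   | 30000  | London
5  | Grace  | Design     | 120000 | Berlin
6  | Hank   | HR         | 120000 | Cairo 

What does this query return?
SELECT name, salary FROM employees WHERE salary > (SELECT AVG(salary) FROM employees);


Subquery: AVG(salary) = 86666.67
Filtering: salary > 86666.67
  Nate (90000) -> MATCH
  Grace (120000) -> MATCH
  Hank (120000) -> MATCH


3 rows:
Nate, 90000
Grace, 120000
Hank, 120000


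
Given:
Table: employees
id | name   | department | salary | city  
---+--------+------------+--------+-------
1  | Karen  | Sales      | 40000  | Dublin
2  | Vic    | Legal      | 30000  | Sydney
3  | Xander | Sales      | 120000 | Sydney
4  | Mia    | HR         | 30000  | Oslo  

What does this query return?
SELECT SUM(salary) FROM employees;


SUM(salary) = 40000 + 30000 + 120000 + 30000 = 220000

220000


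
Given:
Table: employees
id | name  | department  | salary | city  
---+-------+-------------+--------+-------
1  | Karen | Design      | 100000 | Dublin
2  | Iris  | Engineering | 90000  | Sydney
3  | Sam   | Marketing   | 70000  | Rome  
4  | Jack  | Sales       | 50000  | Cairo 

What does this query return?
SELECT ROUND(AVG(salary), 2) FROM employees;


SUM(salary) = 310000
COUNT = 4
ROUND(AVG, 2) = ROUND(310000 / 4, 2) = 77500.0

77500.0


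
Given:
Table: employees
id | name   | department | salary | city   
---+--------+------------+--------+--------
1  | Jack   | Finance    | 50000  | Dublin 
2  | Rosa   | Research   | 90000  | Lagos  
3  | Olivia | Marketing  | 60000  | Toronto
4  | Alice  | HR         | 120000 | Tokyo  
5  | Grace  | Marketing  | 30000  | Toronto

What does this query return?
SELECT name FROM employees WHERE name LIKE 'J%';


LIKE 'J%' matches names starting with 'J'
Matching: 1

1 rows:
Jack


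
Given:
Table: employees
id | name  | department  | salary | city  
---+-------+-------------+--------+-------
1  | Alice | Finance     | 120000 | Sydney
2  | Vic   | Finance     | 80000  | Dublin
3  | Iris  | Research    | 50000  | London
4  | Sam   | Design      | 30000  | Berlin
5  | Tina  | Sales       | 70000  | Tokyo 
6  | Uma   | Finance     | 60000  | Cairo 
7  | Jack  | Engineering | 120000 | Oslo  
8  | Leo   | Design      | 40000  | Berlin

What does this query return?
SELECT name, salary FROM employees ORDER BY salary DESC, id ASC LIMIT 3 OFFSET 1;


Sort by salary DESC (id ASC tiebreak), then skip 1 and take 3
Rows 2 through 4

3 rows:
Jack, 120000
Vic, 80000
Tina, 70000


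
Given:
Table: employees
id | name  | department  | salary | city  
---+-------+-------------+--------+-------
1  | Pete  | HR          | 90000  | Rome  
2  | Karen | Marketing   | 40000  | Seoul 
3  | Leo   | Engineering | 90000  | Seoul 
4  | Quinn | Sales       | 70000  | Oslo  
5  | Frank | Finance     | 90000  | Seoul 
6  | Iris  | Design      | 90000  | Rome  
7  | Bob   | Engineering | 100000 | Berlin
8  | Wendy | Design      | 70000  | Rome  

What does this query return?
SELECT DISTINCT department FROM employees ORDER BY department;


All 'department' values (row order): HR, Marketing, Engineering, Sales, Finance, Design, Engineering, Design
Removing duplicates leaves 6 unique value(s).

6 values:
Design
Engineering
Finance
HR
Marketing
Sales


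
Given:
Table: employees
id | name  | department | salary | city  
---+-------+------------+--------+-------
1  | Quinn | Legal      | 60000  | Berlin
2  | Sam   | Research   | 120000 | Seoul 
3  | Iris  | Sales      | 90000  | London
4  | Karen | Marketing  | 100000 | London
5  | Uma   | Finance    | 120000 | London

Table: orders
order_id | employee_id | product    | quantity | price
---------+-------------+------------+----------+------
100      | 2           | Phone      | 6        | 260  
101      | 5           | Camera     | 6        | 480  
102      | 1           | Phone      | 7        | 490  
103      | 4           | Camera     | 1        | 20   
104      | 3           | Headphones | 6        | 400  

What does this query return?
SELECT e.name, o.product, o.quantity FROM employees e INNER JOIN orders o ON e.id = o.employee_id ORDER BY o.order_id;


Joining employees.id = orders.employee_id:
  employee Sam (id=2) -> order Phone
  employee Uma (id=5) -> order Camera
  employee Quinn (id=1) -> order Phone
  employee Karen (id=4) -> order Camera
  employee Iris (id=3) -> order Headphones


5 rows:
Sam, Phone, 6
Uma, Camera, 6
Quinn, Phone, 7
Karen, Camera, 1
Iris, Headphones, 6
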